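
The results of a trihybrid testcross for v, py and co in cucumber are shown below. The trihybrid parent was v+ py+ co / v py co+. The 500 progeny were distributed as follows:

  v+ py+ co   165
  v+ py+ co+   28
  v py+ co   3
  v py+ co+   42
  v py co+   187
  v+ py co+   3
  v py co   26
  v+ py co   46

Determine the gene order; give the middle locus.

The two rarest classes, v py+ co and v+ py co+, are the double crossovers. Comparing them with the parentals, only the v allele has switched, so v is the middle locus and the order is co – v – py.

v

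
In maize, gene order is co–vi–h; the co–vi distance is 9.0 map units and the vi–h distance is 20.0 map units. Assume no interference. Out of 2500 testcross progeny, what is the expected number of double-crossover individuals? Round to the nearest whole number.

Map distances give recombination frequencies of 0.090 and 0.200 for the two intervals.
With no interference, expected double-crossover frequency = 0.090 × 0.200 = 0.01800.
Expected number = 0.01800 × 2500 = 45.00 ≈ 45.

45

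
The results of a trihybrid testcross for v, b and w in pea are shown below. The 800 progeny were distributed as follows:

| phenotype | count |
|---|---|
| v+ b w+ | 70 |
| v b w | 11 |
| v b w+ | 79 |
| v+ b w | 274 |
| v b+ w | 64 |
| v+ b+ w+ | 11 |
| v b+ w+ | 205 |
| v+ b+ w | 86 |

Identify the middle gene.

The two most frequent reciprocal classes, v+ b w and v b+ w+, are the parental types, so the F1 was v+ b w / v b+ w+.
The two rarest classes, v b w and v+ b+ w+, are the double crossovers. Comparing them with the parentals, only the v allele has switched, so v is the middle locus and the order is b – v – w.

v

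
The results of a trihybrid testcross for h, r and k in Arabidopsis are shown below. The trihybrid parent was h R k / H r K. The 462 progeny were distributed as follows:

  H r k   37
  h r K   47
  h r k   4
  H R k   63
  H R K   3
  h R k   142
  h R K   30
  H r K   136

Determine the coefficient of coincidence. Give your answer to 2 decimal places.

0.37

The two rarest classes, h r k and H R K, are the double crossovers. Comparing them with the parentals, only the r allele has switched, so r is the middle locus and the order is h – r – k.
h–r: (110 + 7)/462 = 0.2532; r–k: (67 + 7)/462 = 0.1602.
Expected DCO frequency = 0.2532 × 0.1602 ≈ 0.04056; observed = 7/462 ≈ 0.01515.
Coefficient of coincidence = 0.01515/0.04056 ≈ 0.37.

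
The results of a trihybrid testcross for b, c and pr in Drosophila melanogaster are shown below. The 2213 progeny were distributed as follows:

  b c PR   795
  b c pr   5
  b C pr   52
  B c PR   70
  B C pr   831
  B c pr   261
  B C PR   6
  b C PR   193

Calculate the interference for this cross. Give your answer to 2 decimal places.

0.61

The two most frequent reciprocal classes, b c PR and B C pr, are the parental types, so the F1 was b c PR / B C pr.
The two rarest classes, b c pr and B C PR, are the double crossovers. Comparing them with the parentals, only the pr allele has switched, so pr is the middle locus and the order is c – pr – b.
c–pr: (454 + 11)/2213 = 0.2101; pr–b: (122 + 11)/2213 = 0.0601.
Expected DCO frequency = 0.2101 × 0.0601 ≈ 0.01263; observed = 11/2213 ≈ 0.00497.
Coefficient of coincidence = 0.00497/0.01263 ≈ 0.39; interference = 1 − 0.39 = 0.61.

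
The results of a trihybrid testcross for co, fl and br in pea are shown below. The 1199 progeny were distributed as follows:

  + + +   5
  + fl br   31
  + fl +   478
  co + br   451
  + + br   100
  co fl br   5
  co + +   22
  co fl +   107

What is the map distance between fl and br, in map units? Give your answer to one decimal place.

The two most frequent reciprocal classes, + fl + and co + br, are the parental types, so the F1 was + fl + / co + br.
The two rarest classes, + + + and co fl br, are the double crossovers. Comparing them with the parentals, only the fl allele has switched, so fl is the middle locus and the order is br – fl – co.
Crossovers in the br–fl interval produce the single-crossover classes + fl br and co + + (31 + 22 = 53) plus the double crossovers (10).
RF(br–fl) = (53 + 10) / 1199 = 63/1199 = 0.0525 → 5.3 map units.

5.3 map units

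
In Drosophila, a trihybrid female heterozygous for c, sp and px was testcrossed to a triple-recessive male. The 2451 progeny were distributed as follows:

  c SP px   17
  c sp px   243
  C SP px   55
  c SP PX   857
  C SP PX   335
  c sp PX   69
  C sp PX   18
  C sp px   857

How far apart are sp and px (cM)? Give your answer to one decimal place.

The two most frequent reciprocal classes, c SP PX and C sp px, are the parental types, so the F1 was c SP PX / C sp px.
The two rarest classes, c SP px and C sp PX, are the double crossovers. Comparing them with the parentals, only the px allele has switched, so px is the middle locus and the order is sp – px – c.
Crossovers in the sp–px interval produce the single-crossover classes c sp PX and C SP px (69 + 55 = 124) plus the double crossovers (35).
RF(sp–px) = (124 + 35) / 2451 = 159/2451 = 0.0649 → 6.5 cM.

6.5 cM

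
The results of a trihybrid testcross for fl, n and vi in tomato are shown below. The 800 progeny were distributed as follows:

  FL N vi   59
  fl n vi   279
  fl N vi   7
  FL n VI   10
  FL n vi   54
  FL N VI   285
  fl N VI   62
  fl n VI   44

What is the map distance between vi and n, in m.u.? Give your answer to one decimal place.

The two most frequent reciprocal classes, FL N VI and fl n vi, are the parental types, so the F1 was FL N VI / fl n vi.
The two rarest classes, FL n VI and fl N vi, are the double crossovers. Comparing them with the parentals, only the n allele has switched, so n is the middle locus and the order is vi – n – fl.
Crossovers in the vi–n interval produce the single-crossover classes FL N vi and fl n VI (59 + 44 = 103) plus the double crossovers (17).
RF(vi–n) = (103 + 17) / 800 = 120/800 = 0.1500 → 15.0 m.u.

15.0 m.u.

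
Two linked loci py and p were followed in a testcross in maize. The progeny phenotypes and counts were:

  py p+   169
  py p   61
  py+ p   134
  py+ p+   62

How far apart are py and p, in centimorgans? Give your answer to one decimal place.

The two most frequent classes, py+ p (134) and py p+ (169), are the parental types, so the F1 was py+ p / py p+.
The recombinant classes are py+ p+ and py p: 62 + 61 = 123.
Recombination frequency = 123/426 = 0.2887 ≈ 28.9%, i.e. 28.9 centimorgans.

28.9 centimorgans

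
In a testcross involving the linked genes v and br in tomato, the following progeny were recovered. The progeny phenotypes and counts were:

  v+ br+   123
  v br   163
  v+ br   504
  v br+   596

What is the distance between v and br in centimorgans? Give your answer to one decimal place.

The two most frequent classes, v+ br (504) and v br+ (596), are the parental types, so the F1 was v+ br / v br+.
The recombinant classes are v+ br+ and v br: 123 + 163 = 286.
Recombination frequency = 286/1386 = 0.2063 ≈ 20.6%, i.e. 20.6 centimorgans.

20.6 centimorgans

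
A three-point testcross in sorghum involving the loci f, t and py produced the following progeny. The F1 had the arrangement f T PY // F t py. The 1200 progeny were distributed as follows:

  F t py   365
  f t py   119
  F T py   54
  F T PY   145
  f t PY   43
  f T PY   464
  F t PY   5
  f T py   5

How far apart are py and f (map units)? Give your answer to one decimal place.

22.8 map units

The two rarest classes, f T py and F t PY, are the double crossovers. Comparing them with the parentals, only the py allele has switched, so py is the middle locus and the order is t – py – f.
Crossovers in the py–f interval produce the single-crossover classes F T PY and f t py (145 + 119 = 264) plus the double crossovers (10).
RF(py–f) = (264 + 10) / 1200 = 274/1200 = 0.2283 → 22.8 map units.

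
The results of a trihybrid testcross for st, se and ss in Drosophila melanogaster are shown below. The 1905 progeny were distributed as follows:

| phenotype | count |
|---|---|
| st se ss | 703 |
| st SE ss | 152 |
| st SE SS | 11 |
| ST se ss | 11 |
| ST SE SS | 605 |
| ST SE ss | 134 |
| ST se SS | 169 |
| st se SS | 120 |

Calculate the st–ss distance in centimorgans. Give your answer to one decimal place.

14.5 centimorgans

The two most frequent reciprocal classes, ST SE SS and st se ss, are the parental types, so the F1 was ST SE SS / st se ss.
The two rarest classes, st SE SS and ST se ss, are the double crossovers. Comparing them with the parentals, only the st allele has switched, so st is the middle locus and the order is ss – st – se.
Crossovers in the ss–st interval produce the single-crossover classes ST SE ss and st se SS (134 + 120 = 254) plus the double crossovers (22).
RF(ss–st) = (254 + 22) / 1905 = 276/1905 = 0.1449 → 14.5 centimorgans.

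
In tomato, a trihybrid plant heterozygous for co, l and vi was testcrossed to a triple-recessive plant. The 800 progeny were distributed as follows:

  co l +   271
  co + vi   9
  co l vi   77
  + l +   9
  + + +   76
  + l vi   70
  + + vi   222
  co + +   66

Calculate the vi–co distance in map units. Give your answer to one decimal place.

21.4 map units

The two most frequent reciprocal classes, co l + and + + vi, are the parental types, so the F1 was co l + / + + vi.
The two rarest classes, + l + and co + vi, are the double crossovers. Comparing them with the parentals, only the co allele has switched, so co is the middle locus and the order is vi – co – l.
Crossovers in the vi–co interval produce the single-crossover classes co l vi and + + + (77 + 76 = 153) plus the double crossovers (18).
RF(vi–co) = (153 + 18) / 800 = 171/800 = 0.2137 → 21.4 map units.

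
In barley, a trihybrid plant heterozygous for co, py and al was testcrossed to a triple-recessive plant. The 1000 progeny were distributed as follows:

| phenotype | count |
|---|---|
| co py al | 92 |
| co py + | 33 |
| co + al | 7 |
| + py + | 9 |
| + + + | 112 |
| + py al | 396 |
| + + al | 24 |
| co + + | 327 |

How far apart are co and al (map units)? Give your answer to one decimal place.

22.0 map units

The two most frequent reciprocal classes, + py al and co + +, are the parental types, so the F1 was + py al / co + +.
The two rarest classes, + py + and co + al, are the double crossovers. Comparing them with the parentals, only the al allele has switched, so al is the middle locus and the order is co – al – py.
Crossovers in the co–al interval produce the single-crossover classes co py al and + + + (92 + 112 = 204) plus the double crossovers (16).
RF(co–al) = (204 + 16) / 1000 = 220/1000 = 0.2200 → 22.0 map units.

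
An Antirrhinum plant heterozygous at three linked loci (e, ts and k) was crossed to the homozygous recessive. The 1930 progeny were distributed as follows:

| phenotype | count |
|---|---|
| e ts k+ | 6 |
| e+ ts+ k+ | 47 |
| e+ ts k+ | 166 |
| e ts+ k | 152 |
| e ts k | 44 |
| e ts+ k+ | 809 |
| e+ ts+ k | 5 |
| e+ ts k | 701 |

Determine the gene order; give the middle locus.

ts

The two most frequent reciprocal classes, e+ ts k and e ts+ k+, are the parental types, so the F1 was e+ ts k / e ts+ k+.
The two rarest classes, e+ ts+ k and e ts k+, are the double crossovers. Comparing them with the parentals, only the ts allele has switched, so ts is the middle locus and the order is e – ts – k.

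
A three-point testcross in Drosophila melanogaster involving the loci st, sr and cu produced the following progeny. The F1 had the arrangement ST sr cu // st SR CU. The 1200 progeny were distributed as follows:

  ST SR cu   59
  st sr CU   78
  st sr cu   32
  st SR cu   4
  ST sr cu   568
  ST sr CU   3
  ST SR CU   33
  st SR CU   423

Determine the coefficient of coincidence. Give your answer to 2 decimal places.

0.81

The two rarest classes, ST sr CU and st SR cu, are the double crossovers. Comparing them with the parentals, only the cu allele has switched, so cu is the middle locus and the order is sr – cu – st.
sr–cu: (137 + 7)/1200 = 0.1200; cu–st: (65 + 7)/1200 = 0.0600.
Expected DCO frequency = 0.1200 × 0.0600 ≈ 0.00720; observed = 7/1200 ≈ 0.00583.
Coefficient of coincidence = 0.00583/0.00720 ≈ 0.81.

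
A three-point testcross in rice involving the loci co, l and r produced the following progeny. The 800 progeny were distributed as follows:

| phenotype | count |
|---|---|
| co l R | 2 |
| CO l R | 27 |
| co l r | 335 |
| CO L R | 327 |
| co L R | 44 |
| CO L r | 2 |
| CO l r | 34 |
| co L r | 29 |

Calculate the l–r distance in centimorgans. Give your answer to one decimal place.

7.5 centimorgans

The two most frequent reciprocal classes, CO L R and co l r, are the parental types, so the F1 was CO L R / co l r.
The two rarest classes, CO L r and co l R, are the double crossovers. Comparing them with the parentals, only the r allele has switched, so r is the middle locus and the order is l – r – co.
Crossovers in the l–r interval produce the single-crossover classes CO l R and co L r (27 + 29 = 56) plus the double crossovers (4).
RF(l–r) = (56 + 4) / 800 = 60/800 = 0.0750 → 7.5 centimorgans.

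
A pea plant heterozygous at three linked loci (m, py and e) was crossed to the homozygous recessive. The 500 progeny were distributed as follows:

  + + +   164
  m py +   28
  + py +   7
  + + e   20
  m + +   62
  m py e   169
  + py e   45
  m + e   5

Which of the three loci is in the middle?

The two most frequent reciprocal classes, + + + and m py e, are the parental types, so the F1 was + + + / m py e.
The two rarest classes, + py + and m + e, are the double crossovers. Comparing them with the parentals, only the py allele has switched, so py is the middle locus and the order is e – py – m.

py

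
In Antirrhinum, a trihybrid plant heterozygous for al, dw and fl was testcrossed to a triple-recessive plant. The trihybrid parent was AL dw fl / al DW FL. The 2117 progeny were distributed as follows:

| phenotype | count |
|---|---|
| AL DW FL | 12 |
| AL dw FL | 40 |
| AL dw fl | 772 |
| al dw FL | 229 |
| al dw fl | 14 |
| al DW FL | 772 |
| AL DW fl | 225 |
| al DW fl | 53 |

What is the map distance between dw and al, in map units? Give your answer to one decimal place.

22.7 map units

The two rarest classes, al dw fl and AL DW FL, are the double crossovers. Comparing them with the parentals, only the al allele has switched, so al is the middle locus and the order is fl – al – dw.
Crossovers in the al–dw interval produce the single-crossover classes AL DW fl and al dw FL (225 + 229 = 454) plus the double crossovers (26).
RF(al–dw) = (454 + 26) / 2117 = 480/2117 = 0.2267 → 22.7 map units.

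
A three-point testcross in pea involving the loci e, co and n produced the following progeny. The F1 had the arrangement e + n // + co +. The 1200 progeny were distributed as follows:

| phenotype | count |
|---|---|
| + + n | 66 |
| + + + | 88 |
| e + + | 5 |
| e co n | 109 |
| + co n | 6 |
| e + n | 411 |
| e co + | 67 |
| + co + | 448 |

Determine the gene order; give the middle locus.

The two rarest classes, e + + and + co n, are the double crossovers. Comparing them with the parentals, only the n allele has switched, so n is the middle locus and the order is co – n – e.

n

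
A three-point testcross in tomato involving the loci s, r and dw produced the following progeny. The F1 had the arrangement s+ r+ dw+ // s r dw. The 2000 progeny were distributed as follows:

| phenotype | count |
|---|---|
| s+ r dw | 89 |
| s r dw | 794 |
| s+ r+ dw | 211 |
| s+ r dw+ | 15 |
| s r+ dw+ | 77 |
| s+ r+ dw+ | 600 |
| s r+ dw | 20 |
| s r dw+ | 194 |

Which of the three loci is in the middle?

r

The two rarest classes, s+ r dw+ and s r+ dw, are the double crossovers. Comparing them with the parentals, only the r allele has switched, so r is the middle locus and the order is dw – r – s.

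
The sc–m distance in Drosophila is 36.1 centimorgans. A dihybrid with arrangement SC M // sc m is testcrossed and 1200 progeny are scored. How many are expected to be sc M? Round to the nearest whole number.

217

A map distance of 36.1 centimorgans corresponds to a recombination frequency of 0.361.
The F1 is SC M / sc m, so sc M is a recombinant gamete class with expected frequency r/2 = 0.361/2 = 0.1805.
Expected number = 0.1805 × 1200 = 216.60 ≈ 217.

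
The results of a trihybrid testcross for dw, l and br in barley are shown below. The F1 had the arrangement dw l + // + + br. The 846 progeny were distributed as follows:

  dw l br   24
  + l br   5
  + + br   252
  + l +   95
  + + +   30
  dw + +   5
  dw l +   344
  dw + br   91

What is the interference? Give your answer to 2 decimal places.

0.33

The two rarest classes, dw + + and + l br, are the double crossovers. Comparing them with the parentals, only the l allele has switched, so l is the middle locus and the order is dw – l – br.
dw–l: (186 + 10)/846 = 0.2317; l–br: (54 + 10)/846 = 0.0757.
Expected DCO frequency = 0.2317 × 0.0757 ≈ 0.01754; observed = 10/846 ≈ 0.01182.
Coefficient of coincidence = 0.01182/0.01754 ≈ 0.67; interference = 1 − 0.67 = 0.33.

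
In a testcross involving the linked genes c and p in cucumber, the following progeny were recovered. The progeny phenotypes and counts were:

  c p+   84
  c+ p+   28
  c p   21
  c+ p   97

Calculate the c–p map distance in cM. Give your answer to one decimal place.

21.3 cM

The two most frequent classes, c+ p (97) and c p+ (84), are the parental types, so the F1 was c+ p / c p+.
The recombinant classes are c+ p+ and c p: 28 + 21 = 49.
Recombination frequency = 49/230 = 0.2130 ≈ 21.3%, i.e. 21.3 cM.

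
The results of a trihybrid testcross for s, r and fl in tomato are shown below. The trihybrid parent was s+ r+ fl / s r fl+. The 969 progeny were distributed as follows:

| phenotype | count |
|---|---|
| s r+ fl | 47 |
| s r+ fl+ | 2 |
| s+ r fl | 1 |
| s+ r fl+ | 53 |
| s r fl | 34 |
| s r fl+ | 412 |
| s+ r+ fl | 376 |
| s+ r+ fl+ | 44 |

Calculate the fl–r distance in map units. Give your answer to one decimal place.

The two rarest classes, s+ r fl and s r+ fl+, are the double crossovers. Comparing them with the parentals, only the r allele has switched, so r is the middle locus and the order is fl – r – s.
Crossovers in the fl–r interval produce the single-crossover classes s+ r+ fl+ and s r fl (44 + 34 = 78) plus the double crossovers (3).
RF(fl–r) = (78 + 3) / 969 = 81/969 = 0.0836 → 8.4 map units.

8.4 map units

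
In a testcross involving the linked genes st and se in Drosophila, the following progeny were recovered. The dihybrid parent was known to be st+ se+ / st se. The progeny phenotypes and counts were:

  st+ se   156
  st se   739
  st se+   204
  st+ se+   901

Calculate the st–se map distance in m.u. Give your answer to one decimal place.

The recombinant classes are st+ se and st se+: 156 + 204 = 360.
Recombination frequency = 360/2000 = 0.1800 ≈ 18.0%, i.e. 18.0 m.u.

18.0 m.u.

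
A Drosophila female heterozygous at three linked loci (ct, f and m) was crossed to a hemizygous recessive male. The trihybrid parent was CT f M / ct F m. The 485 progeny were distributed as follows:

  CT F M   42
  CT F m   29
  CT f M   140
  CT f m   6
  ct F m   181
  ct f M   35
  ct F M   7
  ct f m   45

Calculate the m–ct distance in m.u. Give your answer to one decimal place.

15.9 m.u.

The two rarest classes, CT f m and ct F M, are the double crossovers. Comparing them with the parentals, only the m allele has switched, so m is the middle locus and the order is f – m – ct.
Crossovers in the m–ct interval produce the single-crossover classes ct f M and CT F m (35 + 29 = 64) plus the double crossovers (13).
RF(m–ct) = (64 + 13) / 485 = 77/485 = 0.1588 → 15.9 m.u.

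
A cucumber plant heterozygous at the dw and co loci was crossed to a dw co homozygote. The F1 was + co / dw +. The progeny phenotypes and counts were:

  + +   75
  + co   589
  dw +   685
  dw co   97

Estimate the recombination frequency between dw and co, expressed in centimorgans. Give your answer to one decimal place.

The recombinant classes are + + and dw co: 75 + 97 = 172.
Recombination frequency = 172/1446 = 0.1189 ≈ 11.9%, i.e. 11.9 centimorgans.

11.9 centimorgans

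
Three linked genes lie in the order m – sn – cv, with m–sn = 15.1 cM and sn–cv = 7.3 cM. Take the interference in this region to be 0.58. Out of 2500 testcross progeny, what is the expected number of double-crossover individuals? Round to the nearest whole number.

Map distances give recombination frequencies of 0.151 and 0.073 for the two intervals.
With interference 0.58 (so coincidence = 0.42), expected double-crossover frequency = 0.151 × 0.073 × 0.42 = 0.00463.
Expected number = 0.00463 × 2500 = 11.57 ≈ 12.

12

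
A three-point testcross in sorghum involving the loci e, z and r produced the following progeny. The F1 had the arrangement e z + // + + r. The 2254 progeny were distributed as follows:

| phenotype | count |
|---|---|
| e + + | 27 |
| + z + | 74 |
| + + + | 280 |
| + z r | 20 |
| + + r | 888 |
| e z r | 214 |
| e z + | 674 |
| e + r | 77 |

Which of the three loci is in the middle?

z

The two rarest classes, e + + and + z r, are the double crossovers. Comparing them with the parentals, only the z allele has switched, so z is the middle locus and the order is r – z – e.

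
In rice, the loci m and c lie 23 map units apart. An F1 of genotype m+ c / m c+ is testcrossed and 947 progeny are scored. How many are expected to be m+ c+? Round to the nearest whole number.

109

A map distance of 23 map units corresponds to a recombination frequency of 0.230.
The F1 is m+ c / m c+, so m+ c+ is a recombinant gamete class with expected frequency r/2 = 0.230/2 = 0.1150.
Expected number = 0.1150 × 947 = 108.91 ≈ 109.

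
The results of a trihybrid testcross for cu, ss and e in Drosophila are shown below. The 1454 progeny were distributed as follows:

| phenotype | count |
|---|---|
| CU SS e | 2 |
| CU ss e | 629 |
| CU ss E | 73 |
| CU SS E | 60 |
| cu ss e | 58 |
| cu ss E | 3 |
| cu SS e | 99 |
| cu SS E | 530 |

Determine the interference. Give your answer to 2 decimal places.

0.67

The two most frequent reciprocal classes, cu SS E and CU ss e, are the parental types, so the F1 was cu SS E / CU ss e.
The two rarest classes, cu ss E and CU SS e, are the double crossovers. Comparing them with the parentals, only the ss allele has switched, so ss is the middle locus and the order is cu – ss – e.
cu–ss: (118 + 5)/1454 = 0.0846; ss–e: (172 + 5)/1454 = 0.1217.
Expected DCO frequency = 0.0846 × 0.1217 ≈ 0.01030; observed = 5/1454 ≈ 0.00344.
Coefficient of coincidence = 0.00344/0.01030 ≈ 0.33; interference = 1 − 0.33 = 0.67.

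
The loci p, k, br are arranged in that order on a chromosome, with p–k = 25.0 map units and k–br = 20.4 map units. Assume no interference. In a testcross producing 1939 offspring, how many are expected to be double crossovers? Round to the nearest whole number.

99

Map distances give recombination frequencies of 0.250 and 0.204 for the two intervals.
With no interference, expected double-crossover frequency = 0.250 × 0.204 = 0.05100.
Expected number = 0.05100 × 1939 = 98.89 ≈ 99.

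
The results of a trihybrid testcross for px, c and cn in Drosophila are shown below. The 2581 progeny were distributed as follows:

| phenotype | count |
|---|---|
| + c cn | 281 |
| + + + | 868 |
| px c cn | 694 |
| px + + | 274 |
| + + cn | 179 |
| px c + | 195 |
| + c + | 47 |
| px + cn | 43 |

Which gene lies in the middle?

c

The two most frequent reciprocal classes, + + + and px c cn, are the parental types, so the F1 was + + + / px c cn.
The two rarest classes, + c + and px + cn, are the double crossovers. Comparing them with the parentals, only the c allele has switched, so c is the middle locus and the order is cn – c – px.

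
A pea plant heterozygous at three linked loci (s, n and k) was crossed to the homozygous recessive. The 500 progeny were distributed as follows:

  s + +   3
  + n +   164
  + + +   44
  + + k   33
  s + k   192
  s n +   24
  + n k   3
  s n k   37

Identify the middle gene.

The two most frequent reciprocal classes, s + k and + n +, are the parental types, so the F1 was s + k / + n +.
The two rarest classes, s + + and + n k, are the double crossovers. Comparing them with the parentals, only the k allele has switched, so k is the middle locus and the order is n – k – s.

k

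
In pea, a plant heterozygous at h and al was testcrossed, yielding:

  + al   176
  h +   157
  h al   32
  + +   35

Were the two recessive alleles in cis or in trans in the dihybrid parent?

trans

The two most frequent classes are + al (176) and h + (157); these are the parental (non-recombinant) types.
So the F1 carried + al on one chromosome and h + on the other — the recessive alleles are on opposite chromosomes (trans / repulsion).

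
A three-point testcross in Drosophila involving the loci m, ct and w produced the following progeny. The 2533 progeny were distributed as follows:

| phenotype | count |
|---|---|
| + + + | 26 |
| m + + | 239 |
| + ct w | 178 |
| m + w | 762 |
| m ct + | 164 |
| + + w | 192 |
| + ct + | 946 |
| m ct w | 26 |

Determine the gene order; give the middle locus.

ct

The two most frequent reciprocal classes, m + w and + ct +, are the parental types, so the F1 was m + w / + ct +.
The two rarest classes, m ct w and + + +, are the double crossovers. Comparing them with the parentals, only the ct allele has switched, so ct is the middle locus and the order is w – ct – m.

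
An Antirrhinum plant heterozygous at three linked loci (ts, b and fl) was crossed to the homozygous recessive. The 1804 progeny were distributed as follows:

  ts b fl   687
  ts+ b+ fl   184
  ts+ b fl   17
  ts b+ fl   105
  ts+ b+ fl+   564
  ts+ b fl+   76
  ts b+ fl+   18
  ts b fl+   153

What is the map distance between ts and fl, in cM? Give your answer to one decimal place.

20.6 cM

The two most frequent reciprocal classes, ts+ b+ fl+ and ts b fl, are the parental types, so the F1 was ts+ b+ fl+ / ts b fl.
The two rarest classes, ts b+ fl+ and ts+ b fl, are the double crossovers. Comparing them with the parentals, only the ts allele has switched, so ts is the middle locus and the order is fl – ts – b.
Crossovers in the fl–ts interval produce the single-crossover classes ts+ b+ fl and ts b fl+ (184 + 153 = 337) plus the double crossovers (35).
RF(fl–ts) = (337 + 35) / 1804 = 372/1804 = 0.2062 → 20.6 cM.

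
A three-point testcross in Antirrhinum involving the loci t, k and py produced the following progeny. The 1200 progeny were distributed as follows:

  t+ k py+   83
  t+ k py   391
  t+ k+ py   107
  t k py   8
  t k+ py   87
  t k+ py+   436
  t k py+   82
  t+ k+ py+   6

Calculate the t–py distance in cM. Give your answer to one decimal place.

The two most frequent reciprocal classes, t+ k py and t k+ py+, are the parental types, so the F1 was t+ k py / t k+ py+.
The two rarest classes, t k py and t+ k+ py+, are the double crossovers. Comparing them with the parentals, only the t allele has switched, so t is the middle locus and the order is k – t – py.
Crossovers in the t–py interval produce the single-crossover classes t+ k py+ and t k+ py (83 + 87 = 170) plus the double crossovers (14).
RF(t–py) = (170 + 14) / 1200 = 184/1200 = 0.1533 → 15.3 cM.

15.3 cM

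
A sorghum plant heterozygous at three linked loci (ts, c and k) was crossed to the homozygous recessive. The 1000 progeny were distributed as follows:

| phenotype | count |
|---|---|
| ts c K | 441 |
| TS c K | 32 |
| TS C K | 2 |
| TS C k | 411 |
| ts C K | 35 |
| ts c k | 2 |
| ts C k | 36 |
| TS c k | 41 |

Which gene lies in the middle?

k

The two most frequent reciprocal classes, TS C k and ts c K, are the parental types, so the F1 was TS C k / ts c K.
The two rarest classes, TS C K and ts c k, are the double crossovers. Comparing them with the parentals, only the k allele has switched, so k is the middle locus and the order is ts – k – c.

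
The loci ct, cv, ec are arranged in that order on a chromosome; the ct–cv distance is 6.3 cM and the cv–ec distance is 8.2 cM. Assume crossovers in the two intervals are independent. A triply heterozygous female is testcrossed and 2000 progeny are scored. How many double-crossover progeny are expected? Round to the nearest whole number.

Map distances give recombination frequencies of 0.063 and 0.082 for the two intervals.
With no interference, expected double-crossover frequency = 0.063 × 0.082 = 0.00517.
Expected number = 0.00517 × 2000 = 10.33 ≈ 10.

10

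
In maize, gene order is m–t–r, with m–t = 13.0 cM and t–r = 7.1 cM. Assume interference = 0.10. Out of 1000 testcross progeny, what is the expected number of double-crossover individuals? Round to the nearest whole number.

8

Map distances give recombination frequencies of 0.130 and 0.071 for the two intervals.
With interference 0.10 (so coincidence = 0.90), expected double-crossover frequency = 0.130 × 0.071 × 0.90 = 0.00831.
Expected number = 0.00831 × 1000 = 8.31 ≈ 8.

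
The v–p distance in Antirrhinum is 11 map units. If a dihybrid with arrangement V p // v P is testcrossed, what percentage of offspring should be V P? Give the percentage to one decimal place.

A map distance of 11 map units corresponds to a recombination frequency of 0.110.
The F1 is V p / v P, so V P is a recombinant gamete class with expected frequency r/2 = 0.110/2 = 0.0550.
That is 0.0550 = 5.5% of the progeny.

5.5%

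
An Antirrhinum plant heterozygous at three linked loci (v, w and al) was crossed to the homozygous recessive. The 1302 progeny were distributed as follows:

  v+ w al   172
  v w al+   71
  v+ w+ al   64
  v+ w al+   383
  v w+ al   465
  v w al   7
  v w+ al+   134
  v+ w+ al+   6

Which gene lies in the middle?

The two most frequent reciprocal classes, v+ w al+ and v w+ al, are the parental types, so the F1 was v+ w al+ / v w+ al.
The two rarest classes, v+ w+ al+ and v w al, are the double crossovers. Comparing them with the parentals, only the w allele has switched, so w is the middle locus and the order is v – w – al.

w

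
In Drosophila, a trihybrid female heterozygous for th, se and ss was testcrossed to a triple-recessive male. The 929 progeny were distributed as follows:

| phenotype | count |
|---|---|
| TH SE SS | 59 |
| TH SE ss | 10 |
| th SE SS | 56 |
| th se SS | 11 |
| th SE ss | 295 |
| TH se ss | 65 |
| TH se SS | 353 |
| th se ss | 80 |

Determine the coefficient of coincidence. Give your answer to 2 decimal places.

The two most frequent reciprocal classes, th SE ss and TH se SS, are the parental types, so the F1 was th SE ss / TH se SS.
The two rarest classes, TH SE ss and th se SS, are the double crossovers. Comparing them with the parentals, only the th allele has switched, so th is the middle locus and the order is ss – th – se.
ss–th: (121 + 21)/929 = 0.1529; th–se: (139 + 21)/929 = 0.1722.
Expected DCO frequency = 0.1529 × 0.1722 ≈ 0.02633; observed = 21/929 ≈ 0.02260.
Coefficient of coincidence = 0.02260/0.02633 ≈ 0.86.

0.86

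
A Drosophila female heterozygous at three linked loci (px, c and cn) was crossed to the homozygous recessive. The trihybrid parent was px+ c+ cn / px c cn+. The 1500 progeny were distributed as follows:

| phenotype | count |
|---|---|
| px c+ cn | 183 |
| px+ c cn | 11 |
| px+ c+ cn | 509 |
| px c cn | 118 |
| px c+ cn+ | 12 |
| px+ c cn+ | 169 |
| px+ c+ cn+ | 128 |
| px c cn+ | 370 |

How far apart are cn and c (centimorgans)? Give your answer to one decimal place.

17.9 centimorgans

The two rarest classes, px+ c cn and px c+ cn+, are the double crossovers. Comparing them with the parentals, only the c allele has switched, so c is the middle locus and the order is cn – c – px.
Crossovers in the cn–c interval produce the single-crossover classes px+ c+ cn+ and px c cn (128 + 118 = 246) plus the double crossovers (23).
RF(cn–c) = (246 + 23) / 1500 = 269/1500 = 0.1793 → 17.9 centimorgans.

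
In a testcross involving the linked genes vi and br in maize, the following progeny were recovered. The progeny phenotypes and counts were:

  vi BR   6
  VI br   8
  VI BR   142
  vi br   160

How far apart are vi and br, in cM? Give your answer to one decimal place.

4.4 cM

The two most frequent classes, VI BR (142) and vi br (160), are the parental types, so the F1 was VI BR / vi br.
The recombinant classes are VI br and vi BR: 8 + 6 = 14.
Recombination frequency = 14/316 = 0.0443 ≈ 4.4%, i.e. 4.4 cM.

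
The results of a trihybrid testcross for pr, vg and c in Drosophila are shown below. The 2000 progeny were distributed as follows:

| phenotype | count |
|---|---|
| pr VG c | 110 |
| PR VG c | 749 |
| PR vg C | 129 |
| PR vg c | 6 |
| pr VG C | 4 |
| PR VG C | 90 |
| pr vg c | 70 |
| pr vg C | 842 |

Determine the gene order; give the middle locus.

vg

The two most frequent reciprocal classes, pr vg C and PR VG c, are the parental types, so the F1 was pr vg C / PR VG c.
The two rarest classes, pr VG C and PR vg c, are the double crossovers. Comparing them with the parentals, only the vg allele has switched, so vg is the middle locus and the order is c – vg – pr.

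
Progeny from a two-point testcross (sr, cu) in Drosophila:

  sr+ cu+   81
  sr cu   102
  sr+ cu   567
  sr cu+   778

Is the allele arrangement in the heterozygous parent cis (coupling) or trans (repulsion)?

trans

The two most frequent classes are sr+ cu (567) and sr cu+ (778); these are the parental (non-recombinant) types.
So the F1 carried sr+ cu on one chromosome and sr cu+ on the other — the recessive alleles are on opposite chromosomes (trans / repulsion).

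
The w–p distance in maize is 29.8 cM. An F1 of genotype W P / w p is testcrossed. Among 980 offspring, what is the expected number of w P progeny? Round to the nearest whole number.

146

A map distance of 29.8 cM corresponds to a recombination frequency of 0.298.
The F1 is W P / w p, so w P is a recombinant gamete class with expected frequency r/2 = 0.298/2 = 0.1490.
Expected number = 0.1490 × 980 = 146.02 ≈ 146.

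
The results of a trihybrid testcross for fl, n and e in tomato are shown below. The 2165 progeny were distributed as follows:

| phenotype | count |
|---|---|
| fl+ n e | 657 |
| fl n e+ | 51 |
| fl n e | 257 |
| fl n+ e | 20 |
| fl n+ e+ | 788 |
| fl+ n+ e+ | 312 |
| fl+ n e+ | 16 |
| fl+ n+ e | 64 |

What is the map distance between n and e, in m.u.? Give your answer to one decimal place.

7.0 m.u.

The two most frequent reciprocal classes, fl n+ e+ and fl+ n e, are the parental types, so the F1 was fl n+ e+ / fl+ n e.
The two rarest classes, fl n+ e and fl+ n e+, are the double crossovers. Comparing them with the parentals, only the e allele has switched, so e is the middle locus and the order is fl – e – n.
Crossovers in the e–n interval produce the single-crossover classes fl n e+ and fl+ n+ e (51 + 64 = 115) plus the double crossovers (36).
RF(e–n) = (115 + 36) / 2165 = 151/2165 = 0.0697 → 7.0 m.u.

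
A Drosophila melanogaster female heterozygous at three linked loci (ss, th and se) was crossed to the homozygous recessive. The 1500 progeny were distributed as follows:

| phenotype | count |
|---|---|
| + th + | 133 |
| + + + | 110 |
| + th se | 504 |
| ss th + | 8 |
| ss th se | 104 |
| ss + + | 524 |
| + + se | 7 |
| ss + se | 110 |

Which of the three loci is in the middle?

The two most frequent reciprocal classes, + th se and ss + +, are the parental types, so the F1 was + th se / ss + +.
The two rarest classes, + + se and ss th +, are the double crossovers. Comparing them with the parentals, only the th allele has switched, so th is the middle locus and the order is se – th – ss.

th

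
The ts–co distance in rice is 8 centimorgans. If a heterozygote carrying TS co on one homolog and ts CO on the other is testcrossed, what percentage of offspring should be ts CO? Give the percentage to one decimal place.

46.0%

A map distance of 8 centimorgans corresponds to a recombination frequency of 0.080.
The F1 is TS co / ts CO, so ts CO is a parental gamete class with expected frequency (1 − r)/2 = 0.920/2 = 0.4600.
That is 0.4600 = 46.0% of the progeny.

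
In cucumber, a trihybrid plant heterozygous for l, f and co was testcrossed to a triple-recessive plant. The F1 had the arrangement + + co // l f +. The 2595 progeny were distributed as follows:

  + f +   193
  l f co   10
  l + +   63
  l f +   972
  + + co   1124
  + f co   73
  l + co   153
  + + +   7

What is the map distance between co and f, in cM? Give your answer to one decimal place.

5.9 cM

The two rarest classes, + + + and l f co, are the double crossovers. Comparing them with the parentals, only the co allele has switched, so co is the middle locus and the order is f – co – l.
Crossovers in the f–co interval produce the single-crossover classes + f co and l + + (73 + 63 = 136) plus the double crossovers (17).
RF(f–co) = (136 + 17) / 2595 = 153/2595 = 0.0590 → 5.9 cM.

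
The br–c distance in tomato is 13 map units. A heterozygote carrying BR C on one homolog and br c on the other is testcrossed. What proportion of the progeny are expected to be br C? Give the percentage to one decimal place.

A map distance of 13 map units corresponds to a recombination frequency of 0.130.
The F1 is BR C / br c, so br C is a recombinant gamete class with expected frequency r/2 = 0.130/2 = 0.0650.
That is 0.0650 = 6.5% of the progeny.

6.5%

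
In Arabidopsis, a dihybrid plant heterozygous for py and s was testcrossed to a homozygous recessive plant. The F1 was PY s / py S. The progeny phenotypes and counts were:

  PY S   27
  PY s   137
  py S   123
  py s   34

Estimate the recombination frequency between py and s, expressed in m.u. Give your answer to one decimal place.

The recombinant classes are PY S and py s: 27 + 34 = 61.
Recombination frequency = 61/321 = 0.1900 ≈ 19.0%, i.e. 19.0 m.u.

19.0 m.u.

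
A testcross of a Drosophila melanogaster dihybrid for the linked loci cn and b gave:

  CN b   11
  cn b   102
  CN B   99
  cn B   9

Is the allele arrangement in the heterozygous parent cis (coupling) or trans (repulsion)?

The two most frequent classes are CN B (99) and cn b (102); these are the parental (non-recombinant) types.
So the F1 carried CN B on one chromosome and cn b on the other — the recessive alleles are on the same chromosome (cis / coupling).

cis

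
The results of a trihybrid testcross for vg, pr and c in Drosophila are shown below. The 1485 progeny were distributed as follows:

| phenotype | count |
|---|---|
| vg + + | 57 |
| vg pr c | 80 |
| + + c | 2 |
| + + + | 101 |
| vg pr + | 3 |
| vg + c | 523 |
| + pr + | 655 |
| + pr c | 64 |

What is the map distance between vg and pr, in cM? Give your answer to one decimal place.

12.5 cM

The two most frequent reciprocal classes, vg + c and + pr +, are the parental types, so the F1 was vg + c / + pr +.
The two rarest classes, + + c and vg pr +, are the double crossovers. Comparing them with the parentals, only the vg allele has switched, so vg is the middle locus and the order is c – vg – pr.
Crossovers in the vg–pr interval produce the single-crossover classes vg pr c and + + + (80 + 101 = 181) plus the double crossovers (5).
RF(vg–pr) = (181 + 5) / 1485 = 186/1485 = 0.1253 → 12.5 cM.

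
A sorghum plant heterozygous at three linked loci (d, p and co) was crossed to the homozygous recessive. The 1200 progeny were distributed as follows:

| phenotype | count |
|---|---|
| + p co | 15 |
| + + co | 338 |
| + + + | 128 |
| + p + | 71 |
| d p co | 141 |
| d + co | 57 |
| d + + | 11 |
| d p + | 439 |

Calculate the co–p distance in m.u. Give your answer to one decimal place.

24.6 m.u.

The two most frequent reciprocal classes, d p + and + + co, are the parental types, so the F1 was d p + / + + co.
The two rarest classes, d + + and + p co, are the double crossovers. Comparing them with the parentals, only the p allele has switched, so p is the middle locus and the order is co – p – d.
Crossovers in the co–p interval produce the single-crossover classes d p co and + + + (141 + 128 = 269) plus the double crossovers (26).
RF(co–p) = (269 + 26) / 1200 = 295/1200 = 0.2458 → 24.6 m.u.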